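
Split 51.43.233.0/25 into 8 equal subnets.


New prefix = 25 + 3 = 28
Each subnet has 16 addresses
  51.43.233.0/28
  51.43.233.16/28
  51.43.233.32/28
  51.43.233.48/28
  51.43.233.64/28
  51.43.233.80/28
  51.43.233.96/28
  51.43.233.112/28
Subnets: 51.43.233.0/28, 51.43.233.16/28, 51.43.233.32/28, 51.43.233.48/28, 51.43.233.64/28, 51.43.233.80/28, 51.43.233.96/28, 51.43.233.112/28


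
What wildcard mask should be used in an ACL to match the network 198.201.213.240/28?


Subnet mask: 255.255.255.240
Wildcard = 255.255.255.255 - subnet mask
255 - 255 = 0
255 - 255 = 0
255 - 255 = 0
255 - 240 = 15
Wildcard: 0.0.0.15


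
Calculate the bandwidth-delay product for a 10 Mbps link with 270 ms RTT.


BDP = bandwidth * RTT
= 10 Mbps * 270 ms
= 10 * 1e6 * 270 / 1000 bits
= 2700000 bits
= 337500 bytes
= 329.5898 KB
BDP = 2700000 bits (337500 bytes)


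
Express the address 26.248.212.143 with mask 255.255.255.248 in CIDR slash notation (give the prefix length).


Binary: 11111111.11111111.11111111.11111000
Count leading 1s
Prefix: /29


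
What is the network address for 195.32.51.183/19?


IP:   11000011.00100000.00110011.10110111
Mask: 11111111.11111111.11100000.00000000
AND operation:
Net:  11000011.00100000.00100000.00000000
Network: 195.32.32.0/19


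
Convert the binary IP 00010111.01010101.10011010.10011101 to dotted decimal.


00010111 = 23
01010101 = 85
10011010 = 154
10011101 = 157
IP: 23.85.154.157


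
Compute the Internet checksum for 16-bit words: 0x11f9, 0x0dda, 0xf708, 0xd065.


Sum all words (with carry folding):
+ 0x11f9 = 0x11f9
+ 0x0dda = 0x1fd3
+ 0xf708 = 0x16dc
+ 0xd065 = 0xe741
One's complement: ~0xe741
Checksum = 0x18be


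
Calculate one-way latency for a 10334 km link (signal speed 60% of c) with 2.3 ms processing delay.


Speed = 0.6 * 3e5 km/s = 180000 km/s
Propagation delay = 10334 / 180000 = 0.0574 s = 57.4111 ms
Processing delay = 2.3 ms
Total one-way latency = 59.7111 ms


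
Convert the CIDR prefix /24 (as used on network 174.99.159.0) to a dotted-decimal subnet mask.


/24 means 24 network bits, 8 host bits
Binary: 11111111111111111111111100000000
Mask: 255.255.255.0


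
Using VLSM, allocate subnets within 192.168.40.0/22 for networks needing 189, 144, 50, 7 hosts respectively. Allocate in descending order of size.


189 hosts -> /24 (254 usable): 192.168.40.0/24
144 hosts -> /24 (254 usable): 192.168.41.0/24
50 hosts -> /26 (62 usable): 192.168.42.0/26
7 hosts -> /28 (14 usable): 192.168.42.64/28
Allocation: 192.168.40.0/24 (189 hosts, 254 usable); 192.168.41.0/24 (144 hosts, 254 usable); 192.168.42.0/26 (50 hosts, 62 usable); 192.168.42.64/28 (7 hosts, 14 usable)


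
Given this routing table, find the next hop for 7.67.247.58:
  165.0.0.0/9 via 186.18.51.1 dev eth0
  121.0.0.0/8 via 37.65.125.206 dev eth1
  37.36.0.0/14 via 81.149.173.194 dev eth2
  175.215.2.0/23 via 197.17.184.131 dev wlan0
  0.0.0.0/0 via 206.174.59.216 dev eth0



Longest prefix match for 7.67.247.58:
  /9 165.0.0.0: no
  /8 121.0.0.0: no
  /14 37.36.0.0: no
  /23 175.215.2.0: no
  /0 0.0.0.0: MATCH
Selected: next-hop 206.174.59.216 via eth0 (matched /0)


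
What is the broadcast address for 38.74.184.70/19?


Network: 38.74.160.0/19
Host bits = 13
Set all host bits to 1:
Broadcast: 38.74.191.255


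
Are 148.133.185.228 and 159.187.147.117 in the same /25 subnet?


Mask: 255.255.255.128
148.133.185.228 AND mask = 148.133.185.128
159.187.147.117 AND mask = 159.187.147.0
No, different subnets (148.133.185.128 vs 159.187.147.0)


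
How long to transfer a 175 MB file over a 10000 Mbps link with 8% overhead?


Effective throughput = 10000 * (1 - 8/100) = 9200 Mbps
File size in Mb = 175 * 8 = 1400 Mb
Time = 1400 / 9200
Time = 0.1522 seconds


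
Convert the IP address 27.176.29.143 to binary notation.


27 = 00011011
176 = 10110000
29 = 00011101
143 = 10001111
Binary: 00011011.10110000.00011101.10001111


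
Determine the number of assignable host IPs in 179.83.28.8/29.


Host bits = 32 - 29 = 3
Total addresses = 2^3 = 8
Usable = total - 2 (network and broadcast)
Usable hosts: 6


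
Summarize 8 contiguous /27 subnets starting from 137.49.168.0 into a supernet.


Original prefix: /27
Number of subnets: 8 = 2^3
New prefix = 27 - 3 = 24
Supernet: 137.49.168.0/24


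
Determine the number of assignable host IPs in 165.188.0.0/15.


Host bits = 32 - 15 = 17
Total addresses = 2^17 = 131072
Usable = total - 2 (network and broadcast)
Usable hosts: 131070


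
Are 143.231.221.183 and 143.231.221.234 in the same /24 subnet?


Mask: 255.255.255.0
143.231.221.183 AND mask = 143.231.221.0
143.231.221.234 AND mask = 143.231.221.0
Yes, same subnet (143.231.221.0)


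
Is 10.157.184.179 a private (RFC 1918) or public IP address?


RFC 1918 private ranges:
  10.0.0.0/8 (10.0.0.0 - 10.255.255.255)
  172.16.0.0/12 (172.16.0.0 - 172.31.255.255)
  192.168.0.0/16 (192.168.0.0 - 192.168.255.255)
Private (in 10.0.0.0/8)


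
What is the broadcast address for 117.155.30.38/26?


Network: 117.155.30.0/26
Host bits = 6
Set all host bits to 1:
Broadcast: 117.155.30.63


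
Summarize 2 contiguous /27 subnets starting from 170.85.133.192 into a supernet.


Original prefix: /27
Number of subnets: 2 = 2^1
New prefix = 27 - 1 = 26
Supernet: 170.85.133.192/26


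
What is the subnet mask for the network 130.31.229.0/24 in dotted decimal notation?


/24 means 24 network bits, 8 host bits
Binary: 11111111111111111111111100000000
Mask: 255.255.255.0


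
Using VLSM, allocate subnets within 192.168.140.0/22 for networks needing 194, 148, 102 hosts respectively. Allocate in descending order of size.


194 hosts -> /24 (254 usable): 192.168.140.0/24
148 hosts -> /24 (254 usable): 192.168.141.0/24
102 hosts -> /25 (126 usable): 192.168.142.0/25
Allocation: 192.168.140.0/24 (194 hosts, 254 usable); 192.168.141.0/24 (148 hosts, 254 usable); 192.168.142.0/25 (102 hosts, 126 usable)


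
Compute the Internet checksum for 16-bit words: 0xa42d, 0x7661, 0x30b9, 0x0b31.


Sum all words (with carry folding):
+ 0xa42d = 0xa42d
+ 0x7661 = 0x1a8f
+ 0x30b9 = 0x4b48
+ 0x0b31 = 0x5679
One's complement: ~0x5679
Checksum = 0xa986


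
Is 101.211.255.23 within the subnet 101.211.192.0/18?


Subnet network: 101.211.192.0
Test IP AND mask: 101.211.192.0
Yes, 101.211.255.23 is in 101.211.192.0/18


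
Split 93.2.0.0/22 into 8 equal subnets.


New prefix = 22 + 3 = 25
Each subnet has 128 addresses
  93.2.0.0/25
  93.2.0.128/25
  93.2.1.0/25
  93.2.1.128/25
  93.2.2.0/25
  93.2.2.128/25
  93.2.3.0/25
  93.2.3.128/25
Subnets: 93.2.0.0/25, 93.2.0.128/25, 93.2.1.0/25, 93.2.1.128/25, 93.2.2.0/25, 93.2.2.128/25, 93.2.3.0/25, 93.2.3.128/25


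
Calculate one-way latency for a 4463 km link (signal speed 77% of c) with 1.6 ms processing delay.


Speed = 0.77 * 3e5 km/s = 231000 km/s
Propagation delay = 4463 / 231000 = 0.0193 s = 19.3203 ms
Processing delay = 1.6 ms
Total one-way latency = 20.9203 ms


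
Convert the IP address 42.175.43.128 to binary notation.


42 = 00101010
175 = 10101111
43 = 00101011
128 = 10000000
Binary: 00101010.10101111.00101011.10000000


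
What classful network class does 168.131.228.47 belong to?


First octet: 168
Binary: 10101000
10xxxxxx -> Class B (128-191)
Class B, default mask 255.255.0.0 (/16)


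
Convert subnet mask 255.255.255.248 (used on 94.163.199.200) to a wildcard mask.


Subnet mask: 255.255.255.248
Wildcard = 255.255.255.255 - subnet mask
255 - 255 = 0
255 - 255 = 0
255 - 255 = 0
255 - 248 = 7
Wildcard: 0.0.0.7


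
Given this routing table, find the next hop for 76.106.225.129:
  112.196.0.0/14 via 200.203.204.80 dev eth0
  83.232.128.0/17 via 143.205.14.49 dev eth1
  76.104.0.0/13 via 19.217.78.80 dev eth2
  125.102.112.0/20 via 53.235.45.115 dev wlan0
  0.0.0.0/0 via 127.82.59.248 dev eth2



Longest prefix match for 76.106.225.129:
  /14 112.196.0.0: no
  /17 83.232.128.0: no
  /13 76.104.0.0: MATCH
  /20 125.102.112.0: no
  /0 0.0.0.0: MATCH
Selected: next-hop 19.217.78.80 via eth2 (matched /13)


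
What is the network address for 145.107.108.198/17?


IP:   10010001.01101011.01101100.11000110
Mask: 11111111.11111111.10000000.00000000
AND operation:
Net:  10010001.01101011.00000000.00000000
Network: 145.107.0.0/17


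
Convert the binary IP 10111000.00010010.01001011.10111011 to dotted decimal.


10111000 = 184
00010010 = 18
01001011 = 75
10111011 = 187
IP: 184.18.75.187


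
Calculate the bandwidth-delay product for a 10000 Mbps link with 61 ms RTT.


BDP = bandwidth * RTT
= 10000 Mbps * 61 ms
= 10000 * 1e6 * 61 / 1000 bits
= 610000000 bits
= 76250000 bytes
= 74462.8906 KB
BDP = 610000000 bits (76250000 bytes)


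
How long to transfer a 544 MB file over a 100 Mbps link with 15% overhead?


Effective throughput = 100 * (1 - 15/100) = 85 Mbps
File size in Mb = 544 * 8 = 4352 Mb
Time = 4352 / 85
Time = 51.2 seconds


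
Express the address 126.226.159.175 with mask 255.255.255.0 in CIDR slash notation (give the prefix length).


Binary: 11111111.11111111.11111111.00000000
Count leading 1s
Prefix: /24


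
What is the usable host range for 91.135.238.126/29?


Network: 91.135.238.120
Broadcast: 91.135.238.127
First usable = network + 1
Last usable = broadcast - 1
Range: 91.135.238.121 to 91.135.238.126


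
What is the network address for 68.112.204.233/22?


IP:   01000100.01110000.11001100.11101001
Mask: 11111111.11111111.11111100.00000000
AND operation:
Net:  01000100.01110000.11001100.00000000
Network: 68.112.204.0/22


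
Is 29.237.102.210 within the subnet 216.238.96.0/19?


Subnet network: 216.238.96.0
Test IP AND mask: 29.237.96.0
No, 29.237.102.210 is not in 216.238.96.0/19


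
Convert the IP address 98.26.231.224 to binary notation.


98 = 01100010
26 = 00011010
231 = 11100111
224 = 11100000
Binary: 01100010.00011010.11100111.11100000


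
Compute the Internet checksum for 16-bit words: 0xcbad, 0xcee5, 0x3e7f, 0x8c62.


Sum all words (with carry folding):
+ 0xcbad = 0xcbad
+ 0xcee5 = 0x9a93
+ 0x3e7f = 0xd912
+ 0x8c62 = 0x6575
One's complement: ~0x6575
Checksum = 0x9a8a


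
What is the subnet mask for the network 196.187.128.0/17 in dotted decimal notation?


/17 means 17 network bits, 15 host bits
Binary: 11111111111111111000000000000000
Mask: 255.255.128.0


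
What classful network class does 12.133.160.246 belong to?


First octet: 12
Binary: 00001100
0xxxxxxx -> Class A (1-126)
Class A, default mask 255.0.0.0 (/8)


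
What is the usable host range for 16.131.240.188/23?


Network: 16.131.240.0
Broadcast: 16.131.241.255
First usable = network + 1
Last usable = broadcast - 1
Range: 16.131.240.1 to 16.131.241.254


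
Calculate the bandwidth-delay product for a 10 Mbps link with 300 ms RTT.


BDP = bandwidth * RTT
= 10 Mbps * 300 ms
= 10 * 1e6 * 300 / 1000 bits
= 3000000 bits
= 375000 bytes
= 366.2109 KB
BDP = 3000000 bits (375000 bytes)


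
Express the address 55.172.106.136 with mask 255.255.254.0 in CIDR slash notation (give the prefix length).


Binary: 11111111.11111111.11111110.00000000
Count leading 1s
Prefix: /23


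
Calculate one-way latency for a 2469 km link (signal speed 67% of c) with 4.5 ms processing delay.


Speed = 0.67 * 3e5 km/s = 201000 km/s
Propagation delay = 2469 / 201000 = 0.0123 s = 12.2836 ms
Processing delay = 4.5 ms
Total one-way latency = 16.7836 ms


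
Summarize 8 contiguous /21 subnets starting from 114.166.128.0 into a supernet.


Original prefix: /21
Number of subnets: 8 = 2^3
New prefix = 21 - 3 = 18
Supernet: 114.166.128.0/18


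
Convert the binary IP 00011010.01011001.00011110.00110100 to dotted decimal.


00011010 = 26
01011001 = 89
00011110 = 30
00110100 = 52
IP: 26.89.30.52


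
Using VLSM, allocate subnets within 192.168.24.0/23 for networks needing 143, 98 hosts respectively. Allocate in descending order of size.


143 hosts -> /24 (254 usable): 192.168.24.0/24
98 hosts -> /25 (126 usable): 192.168.25.0/25
Allocation: 192.168.24.0/24 (143 hosts, 254 usable); 192.168.25.0/25 (98 hosts, 126 usable)


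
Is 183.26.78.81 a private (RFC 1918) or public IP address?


RFC 1918 private ranges:
  10.0.0.0/8 (10.0.0.0 - 10.255.255.255)
  172.16.0.0/12 (172.16.0.0 - 172.31.255.255)
  192.168.0.0/16 (192.168.0.0 - 192.168.255.255)
Public (not in any RFC 1918 range)


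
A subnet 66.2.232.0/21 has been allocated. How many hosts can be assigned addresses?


Host bits = 32 - 21 = 11
Total addresses = 2^11 = 2048
Usable = total - 2 (network and broadcast)
Usable hosts: 2046


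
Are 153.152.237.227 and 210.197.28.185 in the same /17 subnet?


Mask: 255.255.128.0
153.152.237.227 AND mask = 153.152.128.0
210.197.28.185 AND mask = 210.197.0.0
No, different subnets (153.152.128.0 vs 210.197.0.0)


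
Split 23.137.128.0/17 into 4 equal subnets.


New prefix = 17 + 2 = 19
Each subnet has 8192 addresses
  23.137.128.0/19
  23.137.160.0/19
  23.137.192.0/19
  23.137.224.0/19
Subnets: 23.137.128.0/19, 23.137.160.0/19, 23.137.192.0/19, 23.137.224.0/19


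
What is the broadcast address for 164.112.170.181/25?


Network: 164.112.170.128/25
Host bits = 7
Set all host bits to 1:
Broadcast: 164.112.170.255


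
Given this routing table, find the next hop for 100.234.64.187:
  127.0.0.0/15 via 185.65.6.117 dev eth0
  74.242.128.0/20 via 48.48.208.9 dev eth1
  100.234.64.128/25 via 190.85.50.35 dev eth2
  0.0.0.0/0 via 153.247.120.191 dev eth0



Longest prefix match for 100.234.64.187:
  /15 127.0.0.0: no
  /20 74.242.128.0: no
  /25 100.234.64.128: MATCH
  /0 0.0.0.0: MATCH
Selected: next-hop 190.85.50.35 via eth2 (matched /25)


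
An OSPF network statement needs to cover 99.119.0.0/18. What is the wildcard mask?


Subnet mask: 255.255.192.0
Wildcard = 255.255.255.255 - subnet mask
255 - 255 = 0
255 - 255 = 0
255 - 192 = 63
255 - 0 = 255
Wildcard: 0.0.63.255


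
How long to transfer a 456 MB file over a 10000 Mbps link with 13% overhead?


Effective throughput = 10000 * (1 - 13/100) = 8700 Mbps
File size in Mb = 456 * 8 = 3648 Mb
Time = 3648 / 8700
Time = 0.4193 seconds


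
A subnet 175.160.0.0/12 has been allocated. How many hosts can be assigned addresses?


Host bits = 32 - 12 = 20
Total addresses = 2^20 = 1048576
Usable = total - 2 (network and broadcast)
Usable hosts: 1048574


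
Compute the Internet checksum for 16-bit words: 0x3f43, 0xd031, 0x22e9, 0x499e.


Sum all words (with carry folding):
+ 0x3f43 = 0x3f43
+ 0xd031 = 0x0f75
+ 0x22e9 = 0x325e
+ 0x499e = 0x7bfc
One's complement: ~0x7bfc
Checksum = 0x8403


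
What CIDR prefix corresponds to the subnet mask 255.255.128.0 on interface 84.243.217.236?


Binary: 11111111.11111111.10000000.00000000
Count leading 1s
Prefix: /17


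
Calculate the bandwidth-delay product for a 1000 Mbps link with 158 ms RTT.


BDP = bandwidth * RTT
= 1000 Mbps * 158 ms
= 1000 * 1e6 * 158 / 1000 bits
= 158000000 bits
= 19750000 bytes
= 19287.1094 KB
BDP = 158000000 bits (19750000 bytes)


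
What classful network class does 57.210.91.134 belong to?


First octet: 57
Binary: 00111001
0xxxxxxx -> Class A (1-126)
Class A, default mask 255.0.0.0 (/8)


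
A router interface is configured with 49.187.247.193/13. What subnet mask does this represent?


/13 means 13 network bits, 19 host bits
Binary: 11111111111110000000000000000000
Mask: 255.248.0.0


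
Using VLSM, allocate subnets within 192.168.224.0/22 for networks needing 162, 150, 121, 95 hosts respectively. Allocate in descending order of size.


162 hosts -> /24 (254 usable): 192.168.224.0/24
150 hosts -> /24 (254 usable): 192.168.225.0/24
121 hosts -> /25 (126 usable): 192.168.226.0/25
95 hosts -> /25 (126 usable): 192.168.226.128/25
Allocation: 192.168.224.0/24 (162 hosts, 254 usable); 192.168.225.0/24 (150 hosts, 254 usable); 192.168.226.0/25 (121 hosts, 126 usable); 192.168.226.128/25 (95 hosts, 126 usable)


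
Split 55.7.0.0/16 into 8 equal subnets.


New prefix = 16 + 3 = 19
Each subnet has 8192 addresses
  55.7.0.0/19
  55.7.32.0/19
  55.7.64.0/19
  55.7.96.0/19
  55.7.128.0/19
  55.7.160.0/19
  55.7.192.0/19
  55.7.224.0/19
Subnets: 55.7.0.0/19, 55.7.32.0/19, 55.7.64.0/19, 55.7.96.0/19, 55.7.128.0/19, 55.7.160.0/19, 55.7.192.0/19, 55.7.224.0/19


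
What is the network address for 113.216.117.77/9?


IP:   01110001.11011000.01110101.01001101
Mask: 11111111.10000000.00000000.00000000
AND operation:
Net:  01110001.10000000.00000000.00000000
Network: 113.128.0.0/9


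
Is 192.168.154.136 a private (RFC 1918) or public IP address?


RFC 1918 private ranges:
  10.0.0.0/8 (10.0.0.0 - 10.255.255.255)
  172.16.0.0/12 (172.16.0.0 - 172.31.255.255)
  192.168.0.0/16 (192.168.0.0 - 192.168.255.255)
Private (in 192.168.0.0/16)


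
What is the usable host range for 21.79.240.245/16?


Network: 21.79.0.0
Broadcast: 21.79.255.255
First usable = network + 1
Last usable = broadcast - 1
Range: 21.79.0.1 to 21.79.255.254


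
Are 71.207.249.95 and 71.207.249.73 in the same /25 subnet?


Mask: 255.255.255.128
71.207.249.95 AND mask = 71.207.249.0
71.207.249.73 AND mask = 71.207.249.0
Yes, same subnet (71.207.249.0)


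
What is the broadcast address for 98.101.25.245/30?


Network: 98.101.25.244/30
Host bits = 2
Set all host bits to 1:
Broadcast: 98.101.25.247


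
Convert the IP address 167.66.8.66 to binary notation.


167 = 10100111
66 = 01000010
8 = 00001000
66 = 01000010
Binary: 10100111.01000010.00001000.01000010


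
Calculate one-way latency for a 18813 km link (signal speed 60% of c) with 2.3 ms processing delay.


Speed = 0.6 * 3e5 km/s = 180000 km/s
Propagation delay = 18813 / 180000 = 0.1045 s = 104.5167 ms
Processing delay = 2.3 ms
Total one-way latency = 106.8167 ms


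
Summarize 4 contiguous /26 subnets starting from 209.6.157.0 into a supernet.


Original prefix: /26
Number of subnets: 4 = 2^2
New prefix = 26 - 2 = 24
Supernet: 209.6.157.0/24


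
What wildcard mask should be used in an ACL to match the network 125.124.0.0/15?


Subnet mask: 255.254.0.0
Wildcard = 255.255.255.255 - subnet mask
255 - 255 = 0
255 - 254 = 1
255 - 0 = 255
255 - 0 = 255
Wildcard: 0.1.255.255


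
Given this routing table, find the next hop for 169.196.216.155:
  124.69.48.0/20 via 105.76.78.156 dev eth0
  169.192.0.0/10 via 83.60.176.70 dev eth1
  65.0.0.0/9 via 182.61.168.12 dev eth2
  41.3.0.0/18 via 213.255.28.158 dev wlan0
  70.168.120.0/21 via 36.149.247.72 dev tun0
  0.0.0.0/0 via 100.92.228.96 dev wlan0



Longest prefix match for 169.196.216.155:
  /20 124.69.48.0: no
  /10 169.192.0.0: MATCH
  /9 65.0.0.0: no
  /18 41.3.0.0: no
  /21 70.168.120.0: no
  /0 0.0.0.0: MATCH
Selected: next-hop 83.60.176.70 via eth1 (matched /10)


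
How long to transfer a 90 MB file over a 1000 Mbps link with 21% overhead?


Effective throughput = 1000 * (1 - 21/100) = 790 Mbps
File size in Mb = 90 * 8 = 720 Mb
Time = 720 / 790
Time = 0.9114 seconds


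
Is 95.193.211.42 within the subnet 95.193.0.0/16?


Subnet network: 95.193.0.0
Test IP AND mask: 95.193.0.0
Yes, 95.193.211.42 is in 95.193.0.0/16


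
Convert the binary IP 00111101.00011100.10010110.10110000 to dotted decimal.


00111101 = 61
00011100 = 28
10010110 = 150
10110000 = 176
IP: 61.28.150.176


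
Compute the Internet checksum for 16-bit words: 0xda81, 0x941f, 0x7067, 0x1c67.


Sum all words (with carry folding):
+ 0xda81 = 0xda81
+ 0x941f = 0x6ea1
+ 0x7067 = 0xdf08
+ 0x1c67 = 0xfb6f
One's complement: ~0xfb6f
Checksum = 0x0490


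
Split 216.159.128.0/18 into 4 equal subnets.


New prefix = 18 + 2 = 20
Each subnet has 4096 addresses
  216.159.128.0/20
  216.159.144.0/20
  216.159.160.0/20
  216.159.176.0/20
Subnets: 216.159.128.0/20, 216.159.144.0/20, 216.159.160.0/20, 216.159.176.0/20


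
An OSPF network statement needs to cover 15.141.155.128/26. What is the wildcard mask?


Subnet mask: 255.255.255.192
Wildcard = 255.255.255.255 - subnet mask
255 - 255 = 0
255 - 255 = 0
255 - 255 = 0
255 - 192 = 63
Wildcard: 0.0.0.63


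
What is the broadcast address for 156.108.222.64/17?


Network: 156.108.128.0/17
Host bits = 15
Set all host bits to 1:
Broadcast: 156.108.255.255


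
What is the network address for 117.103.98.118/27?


IP:   01110101.01100111.01100010.01110110
Mask: 11111111.11111111.11111111.11100000
AND operation:
Net:  01110101.01100111.01100010.01100000
Network: 117.103.98.96/27


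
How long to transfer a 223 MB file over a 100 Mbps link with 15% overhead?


Effective throughput = 100 * (1 - 15/100) = 85 Mbps
File size in Mb = 223 * 8 = 1784 Mb
Time = 1784 / 85
Time = 20.9882 seconds


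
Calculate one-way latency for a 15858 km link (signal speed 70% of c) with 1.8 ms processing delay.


Speed = 0.7 * 3e5 km/s = 210000 km/s
Propagation delay = 15858 / 210000 = 0.0755 s = 75.5143 ms
Processing delay = 1.8 ms
Total one-way latency = 77.3143 ms


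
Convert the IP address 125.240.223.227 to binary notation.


125 = 01111101
240 = 11110000
223 = 11011111
227 = 11100011
Binary: 01111101.11110000.11011111.11100011


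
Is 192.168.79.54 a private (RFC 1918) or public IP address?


RFC 1918 private ranges:
  10.0.0.0/8 (10.0.0.0 - 10.255.255.255)
  172.16.0.0/12 (172.16.0.0 - 172.31.255.255)
  192.168.0.0/16 (192.168.0.0 - 192.168.255.255)
Private (in 192.168.0.0/16)


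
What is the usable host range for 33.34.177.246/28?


Network: 33.34.177.240
Broadcast: 33.34.177.255
First usable = network + 1
Last usable = broadcast - 1
Range: 33.34.177.241 to 33.34.177.254


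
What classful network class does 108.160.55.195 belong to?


First octet: 108
Binary: 01101100
0xxxxxxx -> Class A (1-126)
Class A, default mask 255.0.0.0 (/8)


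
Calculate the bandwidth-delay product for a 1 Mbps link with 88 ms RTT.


BDP = bandwidth * RTT
= 1 Mbps * 88 ms
= 1 * 1e6 * 88 / 1000 bits
= 88000 bits
= 11000 bytes
= 10.7422 KB
BDP = 88000 bits (11000 bytes)


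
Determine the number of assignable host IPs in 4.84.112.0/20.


Host bits = 32 - 20 = 12
Total addresses = 2^12 = 4096
Usable = total - 2 (network and broadcast)
Usable hosts: 4094


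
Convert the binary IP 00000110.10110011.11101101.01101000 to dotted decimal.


00000110 = 6
10110011 = 179
11101101 = 237
01101000 = 104
IP: 6.179.237.104


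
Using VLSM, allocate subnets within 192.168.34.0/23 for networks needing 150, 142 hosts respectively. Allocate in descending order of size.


150 hosts -> /24 (254 usable): 192.168.34.0/24
142 hosts -> /24 (254 usable): 192.168.35.0/24
Allocation: 192.168.34.0/24 (150 hosts, 254 usable); 192.168.35.0/24 (142 hosts, 254 usable)


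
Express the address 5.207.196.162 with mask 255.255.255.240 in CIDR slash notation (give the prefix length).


Binary: 11111111.11111111.11111111.11110000
Count leading 1s
Prefix: /28


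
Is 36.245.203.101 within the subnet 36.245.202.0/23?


Subnet network: 36.245.202.0
Test IP AND mask: 36.245.202.0
Yes, 36.245.203.101 is in 36.245.202.0/23


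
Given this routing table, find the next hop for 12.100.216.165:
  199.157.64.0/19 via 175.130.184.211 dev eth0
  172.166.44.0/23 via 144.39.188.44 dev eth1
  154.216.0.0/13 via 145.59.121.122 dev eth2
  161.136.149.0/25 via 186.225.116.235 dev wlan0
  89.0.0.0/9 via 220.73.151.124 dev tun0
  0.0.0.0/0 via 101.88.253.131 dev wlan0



Longest prefix match for 12.100.216.165:
  /19 199.157.64.0: no
  /23 172.166.44.0: no
  /13 154.216.0.0: no
  /25 161.136.149.0: no
  /9 89.0.0.0: no
  /0 0.0.0.0: MATCH
Selected: next-hop 101.88.253.131 via wlan0 (matched /0)


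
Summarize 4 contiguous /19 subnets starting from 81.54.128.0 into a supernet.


Original prefix: /19
Number of subnets: 4 = 2^2
New prefix = 19 - 2 = 17
Supernet: 81.54.128.0/17


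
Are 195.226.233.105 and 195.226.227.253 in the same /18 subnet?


Mask: 255.255.192.0
195.226.233.105 AND mask = 195.226.192.0
195.226.227.253 AND mask = 195.226.192.0
Yes, same subnet (195.226.192.0)


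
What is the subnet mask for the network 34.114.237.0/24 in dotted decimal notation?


/24 means 24 network bits, 8 host bits
Binary: 11111111111111111111111100000000
Mask: 255.255.255.0


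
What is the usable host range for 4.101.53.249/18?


Network: 4.101.0.0
Broadcast: 4.101.63.255
First usable = network + 1
Last usable = broadcast - 1
Range: 4.101.0.1 to 4.101.63.254


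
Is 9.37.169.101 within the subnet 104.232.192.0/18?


Subnet network: 104.232.192.0
Test IP AND mask: 9.37.128.0
No, 9.37.169.101 is not in 104.232.192.0/18


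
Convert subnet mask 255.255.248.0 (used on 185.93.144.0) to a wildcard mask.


Subnet mask: 255.255.248.0
Wildcard = 255.255.255.255 - subnet mask
255 - 255 = 0
255 - 255 = 0
255 - 248 = 7
255 - 0 = 255
Wildcard: 0.0.7.255


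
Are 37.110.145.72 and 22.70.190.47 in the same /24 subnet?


Mask: 255.255.255.0
37.110.145.72 AND mask = 37.110.145.0
22.70.190.47 AND mask = 22.70.190.0
No, different subnets (37.110.145.0 vs 22.70.190.0)


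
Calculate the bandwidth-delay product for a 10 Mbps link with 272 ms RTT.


BDP = bandwidth * RTT
= 10 Mbps * 272 ms
= 10 * 1e6 * 272 / 1000 bits
= 2720000 bits
= 340000 bytes
= 332.0312 KB
BDP = 2720000 bits (340000 bytes)


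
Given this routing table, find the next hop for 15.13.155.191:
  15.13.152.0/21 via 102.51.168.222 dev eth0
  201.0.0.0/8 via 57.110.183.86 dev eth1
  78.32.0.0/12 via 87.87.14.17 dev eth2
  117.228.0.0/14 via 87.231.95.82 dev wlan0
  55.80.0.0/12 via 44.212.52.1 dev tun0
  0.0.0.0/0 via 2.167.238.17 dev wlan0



Longest prefix match for 15.13.155.191:
  /21 15.13.152.0: MATCH
  /8 201.0.0.0: no
  /12 78.32.0.0: no
  /14 117.228.0.0: no
  /12 55.80.0.0: no
  /0 0.0.0.0: MATCH
Selected: next-hop 102.51.168.222 via eth0 (matched /21)


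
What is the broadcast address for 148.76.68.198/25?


Network: 148.76.68.128/25
Host bits = 7
Set all host bits to 1:
Broadcast: 148.76.68.255


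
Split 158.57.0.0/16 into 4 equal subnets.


New prefix = 16 + 2 = 18
Each subnet has 16384 addresses
  158.57.0.0/18
  158.57.64.0/18
  158.57.128.0/18
  158.57.192.0/18
Subnets: 158.57.0.0/18, 158.57.64.0/18, 158.57.128.0/18, 158.57.192.0/18


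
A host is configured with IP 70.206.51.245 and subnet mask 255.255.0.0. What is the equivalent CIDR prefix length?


Binary: 11111111.11111111.00000000.00000000
Count leading 1s
Prefix: /16


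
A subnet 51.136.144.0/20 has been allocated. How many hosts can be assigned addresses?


Host bits = 32 - 20 = 12
Total addresses = 2^12 = 4096
Usable = total - 2 (network and broadcast)
Usable hosts: 4094


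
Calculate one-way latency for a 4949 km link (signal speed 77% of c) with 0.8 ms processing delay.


Speed = 0.77 * 3e5 km/s = 231000 km/s
Propagation delay = 4949 / 231000 = 0.0214 s = 21.4242 ms
Processing delay = 0.8 ms
Total one-way latency = 22.2242 ms


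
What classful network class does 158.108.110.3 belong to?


First octet: 158
Binary: 10011110
10xxxxxx -> Class B (128-191)
Class B, default mask 255.255.0.0 (/16)


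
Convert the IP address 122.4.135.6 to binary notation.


122 = 01111010
4 = 00000100
135 = 10000111
6 = 00000110
Binary: 01111010.00000100.10000111.00000110


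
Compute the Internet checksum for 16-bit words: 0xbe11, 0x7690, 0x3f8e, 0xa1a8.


Sum all words (with carry folding):
+ 0xbe11 = 0xbe11
+ 0x7690 = 0x34a2
+ 0x3f8e = 0x7430
+ 0xa1a8 = 0x15d9
One's complement: ~0x15d9
Checksum = 0xea26


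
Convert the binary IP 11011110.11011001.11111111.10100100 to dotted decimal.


11011110 = 222
11011001 = 217
11111111 = 255
10100100 = 164
IP: 222.217.255.164


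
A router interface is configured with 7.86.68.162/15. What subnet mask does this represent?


/15 means 15 network bits, 17 host bits
Binary: 11111111111111100000000000000000
Mask: 255.254.0.0


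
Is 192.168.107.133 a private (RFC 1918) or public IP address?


RFC 1918 private ranges:
  10.0.0.0/8 (10.0.0.0 - 10.255.255.255)
  172.16.0.0/12 (172.16.0.0 - 172.31.255.255)
  192.168.0.0/16 (192.168.0.0 - 192.168.255.255)
Private (in 192.168.0.0/16)


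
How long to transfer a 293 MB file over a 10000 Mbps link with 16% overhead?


Effective throughput = 10000 * (1 - 16/100) = 8400 Mbps
File size in Mb = 293 * 8 = 2344 Mb
Time = 2344 / 8400
Time = 0.279 seconds


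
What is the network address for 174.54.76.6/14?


IP:   10101110.00110110.01001100.00000110
Mask: 11111111.11111100.00000000.00000000
AND operation:
Net:  10101110.00110100.00000000.00000000
Network: 174.52.0.0/14


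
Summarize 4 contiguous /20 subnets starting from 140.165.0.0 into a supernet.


Original prefix: /20
Number of subnets: 4 = 2^2
New prefix = 20 - 2 = 18
Supernet: 140.165.0.0/18


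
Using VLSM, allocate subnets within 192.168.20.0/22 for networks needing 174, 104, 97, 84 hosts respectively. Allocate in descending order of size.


174 hosts -> /24 (254 usable): 192.168.20.0/24
104 hosts -> /25 (126 usable): 192.168.21.0/25
97 hosts -> /25 (126 usable): 192.168.21.128/25
84 hosts -> /25 (126 usable): 192.168.22.0/25
Allocation: 192.168.20.0/24 (174 hosts, 254 usable); 192.168.21.0/25 (104 hosts, 126 usable); 192.168.21.128/25 (97 hosts, 126 usable); 192.168.22.0/25 (84 hosts, 126 usable)


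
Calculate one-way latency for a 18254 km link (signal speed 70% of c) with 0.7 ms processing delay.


Speed = 0.7 * 3e5 km/s = 210000 km/s
Propagation delay = 18254 / 210000 = 0.0869 s = 86.9238 ms
Processing delay = 0.7 ms
Total one-way latency = 87.6238 ms


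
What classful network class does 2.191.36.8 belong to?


First octet: 2
Binary: 00000010
0xxxxxxx -> Class A (1-126)
Class A, default mask 255.0.0.0 (/8)


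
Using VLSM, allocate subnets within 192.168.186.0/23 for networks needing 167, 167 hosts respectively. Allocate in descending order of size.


167 hosts -> /24 (254 usable): 192.168.186.0/24
167 hosts -> /24 (254 usable): 192.168.187.0/24
Allocation: 192.168.186.0/24 (167 hosts, 254 usable); 192.168.187.0/24 (167 hosts, 254 usable)


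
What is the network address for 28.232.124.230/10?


IP:   00011100.11101000.01111100.11100110
Mask: 11111111.11000000.00000000.00000000
AND operation:
Net:  00011100.11000000.00000000.00000000
Network: 28.192.0.0/10


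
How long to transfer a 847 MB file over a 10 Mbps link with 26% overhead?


Effective throughput = 10 * (1 - 26/100) = 7.4 Mbps
File size in Mb = 847 * 8 = 6776 Mb
Time = 6776 / 7.4
Time = 915.6757 seconds


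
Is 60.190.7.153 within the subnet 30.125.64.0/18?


Subnet network: 30.125.64.0
Test IP AND mask: 60.190.0.0
No, 60.190.7.153 is not in 30.125.64.0/18


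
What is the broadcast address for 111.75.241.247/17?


Network: 111.75.128.0/17
Host bits = 15
Set all host bits to 1:
Broadcast: 111.75.255.255


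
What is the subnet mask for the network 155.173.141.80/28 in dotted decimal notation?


/28 means 28 network bits, 4 host bits
Binary: 11111111111111111111111111110000
Mask: 255.255.255.240


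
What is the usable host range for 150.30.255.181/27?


Network: 150.30.255.160
Broadcast: 150.30.255.191
First usable = network + 1
Last usable = broadcast - 1
Range: 150.30.255.161 to 150.30.255.190


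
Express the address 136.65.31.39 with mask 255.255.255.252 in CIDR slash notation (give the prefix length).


Binary: 11111111.11111111.11111111.11111100
Count leading 1s
Prefix: /30


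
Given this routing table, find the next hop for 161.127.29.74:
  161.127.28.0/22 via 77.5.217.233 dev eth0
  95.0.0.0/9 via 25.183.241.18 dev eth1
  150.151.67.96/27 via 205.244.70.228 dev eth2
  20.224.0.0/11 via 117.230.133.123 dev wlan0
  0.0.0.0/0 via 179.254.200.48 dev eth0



Longest prefix match for 161.127.29.74:
  /22 161.127.28.0: MATCH
  /9 95.0.0.0: no
  /27 150.151.67.96: no
  /11 20.224.0.0: no
  /0 0.0.0.0: MATCH
Selected: next-hop 77.5.217.233 via eth0 (matched /22)


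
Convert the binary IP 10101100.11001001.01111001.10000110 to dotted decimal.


10101100 = 172
11001001 = 201
01111001 = 121
10000110 = 134
IP: 172.201.121.134


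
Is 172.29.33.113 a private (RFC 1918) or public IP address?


RFC 1918 private ranges:
  10.0.0.0/8 (10.0.0.0 - 10.255.255.255)
  172.16.0.0/12 (172.16.0.0 - 172.31.255.255)
  192.168.0.0/16 (192.168.0.0 - 192.168.255.255)
Private (in 172.16.0.0/12)


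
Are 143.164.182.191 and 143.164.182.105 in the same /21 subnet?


Mask: 255.255.248.0
143.164.182.191 AND mask = 143.164.176.0
143.164.182.105 AND mask = 143.164.176.0
Yes, same subnet (143.164.176.0)


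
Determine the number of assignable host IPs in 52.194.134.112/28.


Host bits = 32 - 28 = 4
Total addresses = 2^4 = 16
Usable = total - 2 (network and broadcast)
Usable hosts: 14


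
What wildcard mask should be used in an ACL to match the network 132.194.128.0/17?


Subnet mask: 255.255.128.0
Wildcard = 255.255.255.255 - subnet mask
255 - 255 = 0
255 - 255 = 0
255 - 128 = 127
255 - 0 = 255
Wildcard: 0.0.127.255


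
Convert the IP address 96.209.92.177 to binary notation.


96 = 01100000
209 = 11010001
92 = 01011100
177 = 10110001
Binary: 01100000.11010001.01011100.10110001


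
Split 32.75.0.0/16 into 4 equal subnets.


New prefix = 16 + 2 = 18
Each subnet has 16384 addresses
  32.75.0.0/18
  32.75.64.0/18
  32.75.128.0/18
  32.75.192.0/18
Subnets: 32.75.0.0/18, 32.75.64.0/18, 32.75.128.0/18, 32.75.192.0/18


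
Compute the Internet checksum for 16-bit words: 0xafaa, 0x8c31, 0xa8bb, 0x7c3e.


Sum all words (with carry folding):
+ 0xafaa = 0xafaa
+ 0x8c31 = 0x3bdc
+ 0xa8bb = 0xe497
+ 0x7c3e = 0x60d6
One's complement: ~0x60d6
Checksum = 0x9f29


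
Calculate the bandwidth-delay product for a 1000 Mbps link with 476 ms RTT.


BDP = bandwidth * RTT
= 1000 Mbps * 476 ms
= 1000 * 1e6 * 476 / 1000 bits
= 476000000 bits
= 59500000 bytes
= 58105.4688 KB
BDP = 476000000 bits (59500000 bytes)


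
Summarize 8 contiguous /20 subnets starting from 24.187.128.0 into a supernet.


Original prefix: /20
Number of subnets: 8 = 2^3
New prefix = 20 - 3 = 17
Supernet: 24.187.128.0/17


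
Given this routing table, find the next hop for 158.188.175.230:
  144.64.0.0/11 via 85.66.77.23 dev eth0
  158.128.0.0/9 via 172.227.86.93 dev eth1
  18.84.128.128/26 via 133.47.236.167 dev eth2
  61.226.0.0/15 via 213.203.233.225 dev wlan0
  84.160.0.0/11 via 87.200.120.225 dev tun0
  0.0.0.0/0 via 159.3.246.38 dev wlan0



Longest prefix match for 158.188.175.230:
  /11 144.64.0.0: no
  /9 158.128.0.0: MATCH
  /26 18.84.128.128: no
  /15 61.226.0.0: no
  /11 84.160.0.0: no
  /0 0.0.0.0: MATCH
Selected: next-hop 172.227.86.93 via eth1 (matched /9)


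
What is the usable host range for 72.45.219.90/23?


Network: 72.45.218.0
Broadcast: 72.45.219.255
First usable = network + 1
Last usable = broadcast - 1
Range: 72.45.218.1 to 72.45.219.254


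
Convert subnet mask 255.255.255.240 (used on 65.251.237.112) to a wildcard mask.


Subnet mask: 255.255.255.240
Wildcard = 255.255.255.255 - subnet mask
255 - 255 = 0
255 - 255 = 0
255 - 255 = 0
255 - 240 = 15
Wildcard: 0.0.0.15


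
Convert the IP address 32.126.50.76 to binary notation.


32 = 00100000
126 = 01111110
50 = 00110010
76 = 01001100
Binary: 00100000.01111110.00110010.01001100


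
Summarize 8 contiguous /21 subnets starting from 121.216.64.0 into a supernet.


Original prefix: /21
Number of subnets: 8 = 2^3
New prefix = 21 - 3 = 18
Supernet: 121.216.64.0/18


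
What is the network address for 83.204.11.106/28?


IP:   01010011.11001100.00001011.01101010
Mask: 11111111.11111111.11111111.11110000
AND operation:
Net:  01010011.11001100.00001011.01100000
Network: 83.204.11.96/28


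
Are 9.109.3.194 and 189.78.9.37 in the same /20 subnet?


Mask: 255.255.240.0
9.109.3.194 AND mask = 9.109.0.0
189.78.9.37 AND mask = 189.78.0.0
No, different subnets (9.109.0.0 vs 189.78.0.0)


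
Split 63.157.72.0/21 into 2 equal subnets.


New prefix = 21 + 1 = 22
Each subnet has 1024 addresses
  63.157.72.0/22
  63.157.76.0/22
Subnets: 63.157.72.0/22, 63.157.76.0/22


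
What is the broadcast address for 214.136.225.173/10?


Network: 214.128.0.0/10
Host bits = 22
Set all host bits to 1:
Broadcast: 214.191.255.255


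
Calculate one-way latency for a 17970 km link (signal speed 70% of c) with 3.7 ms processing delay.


Speed = 0.7 * 3e5 km/s = 210000 km/s
Propagation delay = 17970 / 210000 = 0.0856 s = 85.5714 ms
Processing delay = 3.7 ms
Total one-way latency = 89.2714 ms


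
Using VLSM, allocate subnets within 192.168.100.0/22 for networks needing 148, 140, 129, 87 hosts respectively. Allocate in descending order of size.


148 hosts -> /24 (254 usable): 192.168.100.0/24
140 hosts -> /24 (254 usable): 192.168.101.0/24
129 hosts -> /24 (254 usable): 192.168.102.0/24
87 hosts -> /25 (126 usable): 192.168.103.0/25
Allocation: 192.168.100.0/24 (148 hosts, 254 usable); 192.168.101.0/24 (140 hosts, 254 usable); 192.168.102.0/24 (129 hosts, 254 usable); 192.168.103.0/25 (87 hosts, 126 usable)


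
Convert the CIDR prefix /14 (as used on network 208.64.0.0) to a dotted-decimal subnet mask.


/14 means 14 network bits, 18 host bits
Binary: 11111111111111000000000000000000
Mask: 255.252.0.0


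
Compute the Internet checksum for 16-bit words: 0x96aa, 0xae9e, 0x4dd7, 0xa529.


Sum all words (with carry folding):
+ 0x96aa = 0x96aa
+ 0xae9e = 0x4549
+ 0x4dd7 = 0x9320
+ 0xa529 = 0x384a
One's complement: ~0x384a
Checksum = 0xc7b5


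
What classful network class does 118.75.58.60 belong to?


First octet: 118
Binary: 01110110
0xxxxxxx -> Class A (1-126)
Class A, default mask 255.0.0.0 (/8)


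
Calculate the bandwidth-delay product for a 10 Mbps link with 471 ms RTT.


BDP = bandwidth * RTT
= 10 Mbps * 471 ms
= 10 * 1e6 * 471 / 1000 bits
= 4710000 bits
= 588750 bytes
= 574.9512 KB
BDP = 4710000 bits (588750 bytes)


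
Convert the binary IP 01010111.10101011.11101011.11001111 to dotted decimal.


01010111 = 87
10101011 = 171
11101011 = 235
11001111 = 207
IP: 87.171.235.207


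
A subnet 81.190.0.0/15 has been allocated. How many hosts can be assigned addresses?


Host bits = 32 - 15 = 17
Total addresses = 2^17 = 131072
Usable = total - 2 (network and broadcast)
Usable hosts: 131070


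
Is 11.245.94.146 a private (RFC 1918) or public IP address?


RFC 1918 private ranges:
  10.0.0.0/8 (10.0.0.0 - 10.255.255.255)
  172.16.0.0/12 (172.16.0.0 - 172.31.255.255)
  192.168.0.0/16 (192.168.0.0 - 192.168.255.255)
Public (not in any RFC 1918 range)


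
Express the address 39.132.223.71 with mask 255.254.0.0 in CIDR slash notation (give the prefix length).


Binary: 11111111.11111110.00000000.00000000
Count leading 1s
Prefix: /15


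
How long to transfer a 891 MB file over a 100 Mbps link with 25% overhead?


Effective throughput = 100 * (1 - 25/100) = 75 Mbps
File size in Mb = 891 * 8 = 7128 Mb
Time = 7128 / 75
Time = 95.04 seconds


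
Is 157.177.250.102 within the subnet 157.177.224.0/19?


Subnet network: 157.177.224.0
Test IP AND mask: 157.177.224.0
Yes, 157.177.250.102 is in 157.177.224.0/19


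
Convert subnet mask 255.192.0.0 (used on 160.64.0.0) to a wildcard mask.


Subnet mask: 255.192.0.0
Wildcard = 255.255.255.255 - subnet mask
255 - 255 = 0
255 - 192 = 63
255 - 0 = 255
255 - 0 = 255
Wildcard: 0.63.255.255


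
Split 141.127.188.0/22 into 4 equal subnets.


New prefix = 22 + 2 = 24
Each subnet has 256 addresses
  141.127.188.0/24
  141.127.189.0/24
  141.127.190.0/24
  141.127.191.0/24
Subnets: 141.127.188.0/24, 141.127.189.0/24, 141.127.190.0/24, 141.127.191.0/24


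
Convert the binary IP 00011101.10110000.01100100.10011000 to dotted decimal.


00011101 = 29
10110000 = 176
01100100 = 100
10011000 = 152
IP: 29.176.100.152
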